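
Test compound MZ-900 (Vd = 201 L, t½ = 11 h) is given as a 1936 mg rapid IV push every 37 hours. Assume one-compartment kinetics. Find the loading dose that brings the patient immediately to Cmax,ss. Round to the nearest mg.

f = (1/2)^(37/11) ≈ 0.097150; accumulation ratio R = 1/(1−f) ≈ 1.10760.
Loading dose to hit Cmax,ss on first dose: D_load = D_maint·R ≈ 1936 × 1.10760 ≈ 2144.31 mg.

2144 mg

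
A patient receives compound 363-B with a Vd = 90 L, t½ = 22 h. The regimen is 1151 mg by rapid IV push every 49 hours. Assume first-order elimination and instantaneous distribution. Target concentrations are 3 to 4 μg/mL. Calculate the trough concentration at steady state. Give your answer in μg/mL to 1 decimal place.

k = ln2/t½ = ln2/22 ≈ 0.031507 h⁻¹; fraction remaining f = e^(−kτ) = e^(−0.031507×49) ≈ 0.2136.
Each bolus raises the concentration by D/Vd = 1151/90 ≈ 12.789 μg/mL.
Steady-state trough Cmin,ss = C₀·f/(1−f) ≈ 12.789 × 0.2136/0.7864 ≈ 3.474 μg/mL.
Trough 3.5 μg/mL vs MEC 3 μg/mL: adequate.

3.5 μg/mL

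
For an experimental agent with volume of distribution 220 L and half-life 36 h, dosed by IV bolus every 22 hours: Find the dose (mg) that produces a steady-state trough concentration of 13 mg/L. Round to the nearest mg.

1508 mg

τ/t½ = 22/36 ≈ 0.61111, so f = (1/2)^(22/36) ≈ 0.654692.
Cmin,ss = (D/Vd)·f/(1−f), so D = Cmin,ss·Vd·(1−f)/f.
D = 13 × 220 × (1−f)/f ≈ 13 × 220 × 0.52744 ≈ 1508.48 mg.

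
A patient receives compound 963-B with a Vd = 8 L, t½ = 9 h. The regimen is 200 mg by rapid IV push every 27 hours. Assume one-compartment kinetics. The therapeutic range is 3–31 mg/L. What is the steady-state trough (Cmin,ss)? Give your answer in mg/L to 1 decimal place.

The dosing interval is 3 half-lives, so f = 2^(−3) = 0.125.
At steady state, R = 1/(1 − 0.125) = 8/7.
Single-dose peak C₀ = D/Vd = 200/8 = 25 mg/L.
Steady-state peak Cmax,ss = C₀·R = 25 × 8/7 ≈ 28.571 mg/L.
Steady-state trough Cmin,ss = Cmax,ss·f ≈ 28.571 × 0.125 ≈ 3.571 mg/L.
Trough 3.6 mg/L vs MEC 3 mg/L: adequate.

3.6 mg/L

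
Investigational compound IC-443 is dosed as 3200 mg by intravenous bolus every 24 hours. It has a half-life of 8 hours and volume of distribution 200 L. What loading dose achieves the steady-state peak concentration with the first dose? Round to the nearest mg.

3657 mg

f = (1/2)^(24/8) ≈ 0.125000; accumulation ratio R = 1/(1−f) ≈ 1.14286.
Loading dose to hit Cmax,ss on first dose: D_load = D_maint·R ≈ 3200 × 1.14286 ≈ 3657.15 mg.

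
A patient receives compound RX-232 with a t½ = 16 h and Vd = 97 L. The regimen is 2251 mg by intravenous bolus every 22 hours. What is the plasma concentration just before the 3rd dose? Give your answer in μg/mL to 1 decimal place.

12.4 μg/mL

f = (1/2)^(τ/t½) = (1/2)^(22/16) ≈ 0.3856.
C₀ = D/Vd = 2251/97 ≈ 23.206 μg/mL.
Before the 3rd dose, 2 doses have been given. Superposition: Cmin = C₀·(f + f²).
≈ 23.206 × (0.3856 + 0.1487) ≈ 23.206 × 0.5343 ≈ 12.399 μg/mL.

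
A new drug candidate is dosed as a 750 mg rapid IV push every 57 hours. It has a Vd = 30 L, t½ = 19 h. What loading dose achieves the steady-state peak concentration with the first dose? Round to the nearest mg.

f = (1/2)^(57/19) ≈ 0.125000; accumulation ratio R = 1/(1−f) ≈ 1.14286.
Loading dose to hit Cmax,ss on first dose: D_load = D_maint·R ≈ 750 × 1.14286 ≈ 857.14 mg.

857 mg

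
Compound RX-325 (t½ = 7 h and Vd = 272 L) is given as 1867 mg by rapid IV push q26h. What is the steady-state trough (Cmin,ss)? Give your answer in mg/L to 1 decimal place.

0.6 mg/L

τ/t½ = 26/7 ≈ 3.7143, so fraction remaining f = (1/2)^(26/7) ≈ 0.0762.
At steady state, accumulation factor R = 1/(1 − e^(−kτ)) ≈ 1.0825.
Each bolus raises the concentration by D/Vd = 1867/272 ≈ 6.864 mg/L.
Steady-state peak Cmax,ss = C₀·R ≈ 6.864 × 1.0825 ≈ 7.430 mg/L.
One interval later, Cmin,ss = Cmax,ss·e^(−kτ) ≈ 7.430 × 0.0762 ≈ 0.566 mg/L.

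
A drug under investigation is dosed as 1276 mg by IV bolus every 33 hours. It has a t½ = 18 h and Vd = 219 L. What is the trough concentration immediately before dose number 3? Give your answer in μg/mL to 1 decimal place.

2.1 μg/mL

f = (1/2)^(τ/t½) = (1/2)^(33/18) ≈ 0.2806.
C₀ = D/Vd = 1276/219 ≈ 5.826 μg/mL.
Before the 3rd dose, 2 doses have been given. Superposition: Cmin = C₀·(f + f²).
≈ 5.826 × (0.2806 + 0.0787) ≈ 5.826 × 0.3593 ≈ 2.093 μg/mL.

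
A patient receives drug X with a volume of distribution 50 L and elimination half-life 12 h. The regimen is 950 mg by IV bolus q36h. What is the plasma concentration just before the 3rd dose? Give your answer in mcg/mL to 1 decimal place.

f = (1/2)^(τ/t½) = (1/2)^(36/12) ≈ 0.1250.
C₀ = D/Vd = 950/50 ≈ 19.000 mcg/mL.
Before the 3rd dose, 2 doses have been given. Superposition: Cmin = C₀·(f + f²).
≈ 19.000 × (0.1250 + 0.0156) ≈ 19.000 × 0.1406 ≈ 2.671 mcg/mL.

2.7 mcg/mL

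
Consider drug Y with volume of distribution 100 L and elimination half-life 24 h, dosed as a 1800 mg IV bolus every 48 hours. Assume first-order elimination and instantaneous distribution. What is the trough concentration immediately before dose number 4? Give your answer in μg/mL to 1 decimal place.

5.9 μg/mL

f = (1/2)^(τ/t½) = (1/2)^(48/24) ≈ 0.2500.
C₀ = D/Vd = 1800/100 ≈ 18.000 μg/mL.
Before the 4th dose, 3 doses have been given. Superposition: Cmin = C₀·(f + f² + … + f^3).
≈ 18.000 × (0.2500 + 0.0625 + 0.0156) ≈ 18.000 × 0.3281 ≈ 5.906 μg/mL.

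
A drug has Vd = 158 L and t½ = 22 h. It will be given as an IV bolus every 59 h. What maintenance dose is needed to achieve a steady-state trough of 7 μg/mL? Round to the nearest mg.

τ/t½ = 59/22 ≈ 2.6818, so f = (1/2)^(59/22) ≈ 0.155845.
Cmin,ss = (D/Vd)·f/(1−f), so D = Cmin,ss·Vd·(1−f)/f.
D = 7 × 158 × (1−f)/f ≈ 7 × 158 × 5.41663 ≈ 5990.79 mg.

5991 mg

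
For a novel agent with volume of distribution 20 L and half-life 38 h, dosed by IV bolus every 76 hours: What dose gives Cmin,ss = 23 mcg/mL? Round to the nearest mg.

1380 mg

τ/t½ = 76/38 ≈ 2, so f = (1/2)^(76/38) ≈ 0.250000.
Cmin,ss = (D/Vd)·f/(1−f), so D = Cmin,ss·Vd·(1−f)/f.
D = 23 × 20 × (1−f)/f ≈ 23 × 20 × 3.00000 ≈ 1380.00 mg.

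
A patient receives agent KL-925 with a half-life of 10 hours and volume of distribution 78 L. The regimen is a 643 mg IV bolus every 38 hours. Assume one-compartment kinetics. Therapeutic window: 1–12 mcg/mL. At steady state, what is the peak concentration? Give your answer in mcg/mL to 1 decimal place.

τ/t½ = 38/10 ≈ 3.8, so fraction remaining f = (1/2)^(38/10) ≈ 0.0718.
At steady state, accumulation factor R = 1/(1 − e^(−kτ)) ≈ 1.0774.
Each bolus raises the concentration by D/Vd = 643/78 ≈ 8.244 mcg/mL.
Cmax,ss = C₀/(1 − f) ≈ 8.244/0.9282 ≈ 8.882 mcg/mL.
Peak 8.9 mcg/mL vs MTC 12 mcg/mL: below toxic threshold.

8.9 mcg/mL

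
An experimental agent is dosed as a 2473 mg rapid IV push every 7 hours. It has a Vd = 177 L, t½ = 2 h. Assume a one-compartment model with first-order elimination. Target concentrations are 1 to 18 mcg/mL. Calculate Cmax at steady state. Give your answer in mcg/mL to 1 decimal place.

15.3 mcg/mL

k = ln2/t½ = ln2/2 ≈ 0.346574 h⁻¹; fraction remaining f = e^(−kτ) = e^(−0.346574×7) ≈ 0.0884.
Accumulation ratio R = 1/(1 − f) ≈ 1/0.9116 ≈ 1.0970.
Single-dose peak C₀ = D/Vd = 2473/177 ≈ 13.972 mcg/mL.
Steady-state peak Cmax,ss = C₀·R ≈ 13.972 × 1.0970 ≈ 15.327 mcg/mL.
Peak 15.3 mcg/mL vs MTC 18 mcg/mL: below toxic threshold.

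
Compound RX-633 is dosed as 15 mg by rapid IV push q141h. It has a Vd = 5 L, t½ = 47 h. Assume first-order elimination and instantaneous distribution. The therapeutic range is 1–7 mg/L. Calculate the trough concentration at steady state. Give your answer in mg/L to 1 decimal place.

τ = 141 h = 3 half-lives, so f = (1/2)^3 = 0.125.
Accumulation ratio R = 1/(1 − f) = 1/0.875 = 8/7.
Single-dose peak C₀ = D/Vd = 15/5 = 3 mg/L.
Steady-state peak Cmax,ss = C₀·R = 3 × 8/7 ≈ 3.429 mg/L.
Steady-state trough Cmin,ss = Cmax,ss·f ≈ 3.429 × 0.125 ≈ 0.429 mg/L.
Trough 0.4 mg/L vs MEC 1 mg/L: subtherapeutic.

0.4 mg/L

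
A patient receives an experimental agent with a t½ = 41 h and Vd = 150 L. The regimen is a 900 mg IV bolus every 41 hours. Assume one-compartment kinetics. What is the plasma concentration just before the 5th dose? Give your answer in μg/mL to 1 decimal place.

5.6 μg/mL

f = (1/2)^(τ/t½) = (1/2)^(41/41) ≈ 0.5000.
C₀ = D/Vd = 900/150 ≈ 6.000 μg/mL.
Before the 5th dose, 4 doses have been given. Superposition: Cmin = C₀·(f + f² + … + f^4).
≈ 6.000 × (0.5000 + 0.2500 + 0.1250 + 0.0625) ≈ 6.000 × 0.9375 ≈ 5.625 μg/mL.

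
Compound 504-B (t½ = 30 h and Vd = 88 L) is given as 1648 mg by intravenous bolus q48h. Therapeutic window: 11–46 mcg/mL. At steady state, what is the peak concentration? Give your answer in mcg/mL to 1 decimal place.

k = ln2/t½ = ln2/30 ≈ 0.023105 h⁻¹; fraction remaining f = e^(−kτ) = e^(−0.023105×48) ≈ 0.3299.
Accumulation ratio R = 1/(1 − f) ≈ 1/0.6701 ≈ 1.4923.
Single-dose peak C₀ = D/Vd = 1648/88 ≈ 18.727 mcg/mL.
Steady-state peak Cmax,ss = C₀·R ≈ 18.727 × 1.4923 ≈ 27.946 mcg/mL.
Peak 27.9 mcg/mL vs MTC 46 mcg/mL: below toxic threshold.

27.9 mcg/mL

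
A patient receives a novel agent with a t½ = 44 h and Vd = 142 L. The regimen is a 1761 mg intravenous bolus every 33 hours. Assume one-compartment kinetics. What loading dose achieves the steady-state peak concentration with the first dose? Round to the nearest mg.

f = (1/2)^(33/44) ≈ 0.594604; accumulation ratio R = 1/(1−f) ≈ 2.46672.
Loading dose to hit Cmax,ss on first dose: D_load = D_maint·R ≈ 1761 × 2.46672 ≈ 4343.89 mg.

4344 mg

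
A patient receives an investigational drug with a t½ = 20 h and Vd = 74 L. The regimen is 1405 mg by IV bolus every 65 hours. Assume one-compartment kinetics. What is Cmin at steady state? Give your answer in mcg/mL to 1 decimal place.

2.2 mcg/mL

Over one 65-h interval, 65/20 ≈ 3.25 half-lives elapse, leaving f ≈ 0.1051 of each dose.
Single-dose peak C₀ = D/Vd = 1405/74 ≈ 18.986 mcg/mL.
Steady-state trough Cmin,ss = C₀·f/(1−f) ≈ 18.986 × 0.1051/0.8949 ≈ 2.230 mcg/mL.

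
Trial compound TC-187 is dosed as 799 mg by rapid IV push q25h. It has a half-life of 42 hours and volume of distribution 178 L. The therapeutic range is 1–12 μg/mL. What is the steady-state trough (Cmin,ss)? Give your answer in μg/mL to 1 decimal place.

k = ln2/t½ = ln2/42 ≈ 0.016504 h⁻¹; fraction remaining f = e^(−kτ) = e^(−0.016504×25) ≈ 0.6619.
Accumulation ratio R = 1/(1 − f) ≈ 1/0.3381 ≈ 2.9577.
Single-dose peak C₀ = D/Vd = 799/178 ≈ 4.489 μg/mL.
Cmax,ss = C₀/(1 − f) ≈ 4.489/0.3381 ≈ 13.277 μg/mL.
Steady-state trough Cmin,ss = Cmax,ss·f ≈ 13.277 × 0.6619 ≈ 8.788 μg/mL.
Trough 8.8 μg/mL vs MEC 1 μg/mL: adequate.

8.8 μg/mL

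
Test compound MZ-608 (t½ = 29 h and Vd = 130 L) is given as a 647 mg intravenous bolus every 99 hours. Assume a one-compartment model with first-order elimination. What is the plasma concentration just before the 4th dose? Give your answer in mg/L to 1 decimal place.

0.5 mg/L

f = (1/2)^(τ/t½) = (1/2)^(99/29) ≈ 0.0938.
C₀ = D/Vd = 647/130 ≈ 4.977 mg/L.
Before the 4th dose, 3 doses have been given. Superposition: Cmin = C₀·(f + f² + … + f^3).
≈ 4.977 × (0.0938 + 0.0088 + 0.0008) ≈ 4.977 × 0.1034 ≈ 0.515 mg/L.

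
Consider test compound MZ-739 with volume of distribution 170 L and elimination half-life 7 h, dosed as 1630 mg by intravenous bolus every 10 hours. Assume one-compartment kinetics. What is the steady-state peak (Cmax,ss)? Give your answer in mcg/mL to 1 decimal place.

15.3 mcg/mL

τ/t½ = 10/7 ≈ 1.4286, so fraction remaining f = (1/2)^(10/7) ≈ 0.3715.
At steady state, accumulation factor R = 1/(1 − e^(−kτ)) ≈ 1.5911.
Single-dose peak C₀ = D/Vd = 1630/170 ≈ 9.588 mcg/mL.
Steady-state peak Cmax,ss = C₀·R ≈ 9.588 × 1.5911 ≈ 15.255 mcg/mL.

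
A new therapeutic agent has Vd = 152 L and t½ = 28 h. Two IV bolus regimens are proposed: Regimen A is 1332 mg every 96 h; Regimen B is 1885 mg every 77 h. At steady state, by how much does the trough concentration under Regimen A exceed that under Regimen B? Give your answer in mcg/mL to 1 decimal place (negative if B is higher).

-1.3 mcg/mL

Regimen A: f = (1/2)^(96/28) ≈ 0.0929; Cmin,ss = (1332/152)·f/(1−f) ≈ 0.897 mcg/mL.
Regimen B: f = (1/2)^(77/28) ≈ 0.1487; Cmin,ss = (1885/152)·f/(1−f) ≈ 2.166 mcg/mL.
Difference ≈ 0.897 − 2.166 ≈ -1.269 mcg/mL.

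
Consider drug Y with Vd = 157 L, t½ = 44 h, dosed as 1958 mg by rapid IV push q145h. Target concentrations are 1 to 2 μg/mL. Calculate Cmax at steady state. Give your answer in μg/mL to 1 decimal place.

13.9 μg/mL

τ/t½ = 145/44 ≈ 3.2955, so fraction remaining f = (1/2)^(145/44) ≈ 0.1019.
At steady state, accumulation factor R = 1/(1 − e^(−kτ)) ≈ 1.1135.
Each bolus raises the concentration by D/Vd = 1958/157 ≈ 12.471 μg/mL.
Steady-state peak Cmax,ss = C₀·R ≈ 12.471 × 1.1135 ≈ 13.886 μg/mL.
Peak 13.9 μg/mL vs MTC 2 μg/mL: exceeds toxic threshold.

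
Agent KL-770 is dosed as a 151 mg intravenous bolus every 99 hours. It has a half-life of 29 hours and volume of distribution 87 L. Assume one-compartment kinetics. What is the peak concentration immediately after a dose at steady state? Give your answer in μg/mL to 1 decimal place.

τ/t½ = 99/29 ≈ 3.4138, so fraction remaining f = (1/2)^(99/29) ≈ 0.0938.
At steady state, accumulation factor R = 1/(1 − e^(−kτ)) ≈ 1.1035.
Single-dose peak C₀ = D/Vd = 151/87 ≈ 1.736 μg/mL.
Steady-state peak Cmax,ss = C₀·R ≈ 1.736 × 1.1035 ≈ 1.916 μg/mL.

1.9 μg/mL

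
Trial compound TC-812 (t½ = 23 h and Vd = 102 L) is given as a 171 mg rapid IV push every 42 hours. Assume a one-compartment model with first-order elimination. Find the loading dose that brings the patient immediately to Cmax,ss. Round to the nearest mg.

238 mg

f = (1/2)^(42/23) ≈ 0.282029; accumulation ratio R = 1/(1−f) ≈ 1.39281.
Loading dose to hit Cmax,ss on first dose: D_load = D_maint·R ≈ 171 × 1.39281 ≈ 238.17 mg.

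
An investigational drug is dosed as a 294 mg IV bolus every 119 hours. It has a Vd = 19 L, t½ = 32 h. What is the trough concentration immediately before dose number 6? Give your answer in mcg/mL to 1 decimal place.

f = (1/2)^(τ/t½) = (1/2)^(119/32) ≈ 0.0760.
C₀ = D/Vd = 294/19 ≈ 15.474 mcg/mL.
Before the 6th dose, 5 doses have been given. Superposition: Cmin = C₀·(f + f² + … + f^5).
≈ 15.474 × (0.0760 + 0.0058 + 0.0004 + 0.0000 + 0.0000) ≈ 15.474 × 0.0822 ≈ 1.272 mcg/mL.

1.3 mcg/mL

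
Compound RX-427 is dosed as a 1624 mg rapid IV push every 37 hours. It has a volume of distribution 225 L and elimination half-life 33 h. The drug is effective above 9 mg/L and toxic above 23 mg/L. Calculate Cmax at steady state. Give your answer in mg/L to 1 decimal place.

13.4 mg/L

Over one 37-h interval, 37/33 ≈ 1.1212 half-lives elapse, leaving f ≈ 0.4597 of each dose.
Accumulation ratio R = 1/(1 − f) ≈ 1/0.5403 ≈ 1.8508.
Each bolus raises the concentration by D/Vd = 1624/225 ≈ 7.218 mg/L.
Cmax,ss = C₀/(1 − f) ≈ 7.218/0.5403 ≈ 13.359 mg/L.
Peak 13.4 mg/L vs MTC 23 mg/L: below toxic threshold.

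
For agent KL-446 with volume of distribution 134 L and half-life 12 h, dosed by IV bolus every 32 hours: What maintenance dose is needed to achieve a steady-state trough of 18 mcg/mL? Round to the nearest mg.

τ/t½ = 32/12 ≈ 2.6667, so f = (1/2)^(32/12) ≈ 0.157490.
Cmin,ss = (D/Vd)·f/(1−f), so D = Cmin,ss·Vd·(1−f)/f.
D = 18 × 134 × (1−f)/f ≈ 18 × 134 × 5.34961 ≈ 12903.26 mg.

12903 mg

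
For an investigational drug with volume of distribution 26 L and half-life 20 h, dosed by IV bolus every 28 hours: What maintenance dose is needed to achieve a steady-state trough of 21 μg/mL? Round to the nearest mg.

τ/t½ = 28/20 ≈ 1.4, so f = (1/2)^(28/20) ≈ 0.378929.
Cmin,ss = (D/Vd)·f/(1−f), so D = Cmin,ss·Vd·(1−f)/f.
D = 21 × 26 × (1−f)/f ≈ 21 × 26 × 1.63902 ≈ 894.90 mg.

895 mg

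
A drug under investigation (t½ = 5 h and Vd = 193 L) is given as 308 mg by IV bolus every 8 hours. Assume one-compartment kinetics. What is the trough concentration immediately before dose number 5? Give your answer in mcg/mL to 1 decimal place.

f = (1/2)^(τ/t½) = (1/2)^(8/5) ≈ 0.3299.
C₀ = D/Vd = 308/193 ≈ 1.596 mcg/mL.
Before the 5th dose, 4 doses have been given. Superposition: Cmin = C₀·(f + f² + … + f^4).
≈ 1.596 × (0.3299 + 0.1088 + 0.0359 + 0.0118) ≈ 1.596 × 0.4864 ≈ 0.776 mcg/mL.

0.8 mcg/mL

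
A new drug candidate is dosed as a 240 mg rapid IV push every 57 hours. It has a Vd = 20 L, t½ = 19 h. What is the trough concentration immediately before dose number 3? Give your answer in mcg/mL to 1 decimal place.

1.7 mcg/mL

f = (1/2)^(τ/t½) = (1/2)^(57/19) ≈ 0.1250.
C₀ = D/Vd = 240/20 ≈ 12.000 mcg/mL.
Before the 3rd dose, 2 doses have been given. Superposition: Cmin = C₀·(f + f²).
≈ 12.000 × (0.1250 + 0.0156) ≈ 12.000 × 0.1406 ≈ 1.687 mcg/mL.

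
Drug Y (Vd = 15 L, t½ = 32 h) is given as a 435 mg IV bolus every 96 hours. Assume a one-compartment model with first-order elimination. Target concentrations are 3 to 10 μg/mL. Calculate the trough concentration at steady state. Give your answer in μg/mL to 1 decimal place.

4.1 μg/mL

τ = 96 h = 3 half-lives, so f = (1/2)^3 = 0.125.
Accumulation ratio R = 1/(1 − f) = 1/0.875 = 8/7.
Single-dose peak C₀ = D/Vd = 435/15 = 29 μg/mL.
Steady-state peak Cmax,ss = C₀·R = 29 × 8/7 ≈ 33.143 μg/mL.
Steady-state trough Cmin,ss = Cmax,ss·f ≈ 33.143 × 0.125 ≈ 4.143 μg/mL.
Trough 4.1 μg/mL vs MEC 3 μg/mL: adequate.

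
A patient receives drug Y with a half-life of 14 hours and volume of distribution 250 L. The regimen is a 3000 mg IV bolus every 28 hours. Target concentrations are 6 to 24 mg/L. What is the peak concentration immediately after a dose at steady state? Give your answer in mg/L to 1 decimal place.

16.0 mg/L

τ = 28 h = 2 half-lives, so f = (1/2)^2 = 0.25.
Accumulation ratio R = 1/(1 − f) = 1/0.75 = 4/3.
Single-dose peak C₀ = D/Vd = 3000/250 = 12 mg/L.
Steady-state peak Cmax,ss = C₀·R = 12 × 4/3 ≈ 16.000 mg/L.
Peak 16.0 mg/L vs MTC 24 mg/L: below toxic threshold.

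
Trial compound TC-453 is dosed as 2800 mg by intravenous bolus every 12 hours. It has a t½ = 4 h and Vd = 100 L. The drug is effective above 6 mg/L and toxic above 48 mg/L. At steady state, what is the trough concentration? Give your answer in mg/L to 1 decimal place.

τ = 12 h = 3 half-lives, so f = (1/2)^3 = 0.125.
Accumulation ratio R = 1/(1 − f) = 1/0.875 = 8/7.
Single-dose peak C₀ = D/Vd = 2800/100 = 28 mg/L.
Steady-state peak Cmax,ss = C₀·R = 28 × 8/7 ≈ 32.000 mg/L.
Steady-state trough Cmin,ss = Cmax,ss·f ≈ 32.000 × 0.125 ≈ 4.000 mg/L.
Trough 4.0 mg/L vs MEC 6 mg/L: subtherapeutic.

4.0 mg/L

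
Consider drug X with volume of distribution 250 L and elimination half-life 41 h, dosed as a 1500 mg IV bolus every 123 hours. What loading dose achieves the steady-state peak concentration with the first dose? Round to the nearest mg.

1714 mg

f = (1/2)^(123/41) ≈ 0.125000; accumulation ratio R = 1/(1−f) ≈ 1.14286.
Loading dose to hit Cmax,ss on first dose: D_load = D_maint·R ≈ 1500 × 1.14286 ≈ 1714.29 mg.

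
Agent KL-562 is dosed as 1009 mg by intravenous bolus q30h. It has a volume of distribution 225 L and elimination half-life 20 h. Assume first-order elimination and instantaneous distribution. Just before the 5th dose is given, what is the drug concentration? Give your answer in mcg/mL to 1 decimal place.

f = (1/2)^(τ/t½) = (1/2)^(30/20) ≈ 0.3536.
C₀ = D/Vd = 1009/225 ≈ 4.484 mcg/mL.
Before the 5th dose, 4 doses have been given. Superposition: Cmin = C₀·(f + f² + … + f^4).
≈ 4.484 × (0.3536 + 0.1250 + 0.0442 + 0.0156) ≈ 4.484 × 0.5384 ≈ 2.414 mcg/mL.

2.4 mcg/mL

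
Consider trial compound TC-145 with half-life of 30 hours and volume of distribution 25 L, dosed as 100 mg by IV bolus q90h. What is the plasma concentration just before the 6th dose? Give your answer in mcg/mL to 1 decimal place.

0.6 mcg/mL

f = (1/2)^(τ/t½) = (1/2)^(90/30) ≈ 0.1250.
C₀ = D/Vd = 100/25 ≈ 4.000 mcg/mL.
Before the 6th dose, 5 doses have been given. Superposition: Cmin = C₀·(f + f² + … + f^5).
≈ 4.000 × (0.1250 + 0.0156 + 0.0020 + 0.0002 + 0.0000) ≈ 4.000 × 0.1428 ≈ 0.571 mcg/mL.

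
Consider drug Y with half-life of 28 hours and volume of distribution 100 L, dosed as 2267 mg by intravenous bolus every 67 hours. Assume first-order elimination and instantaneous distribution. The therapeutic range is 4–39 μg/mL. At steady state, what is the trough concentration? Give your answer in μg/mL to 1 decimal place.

5.3 μg/mL

Over one 67-h interval, 67/28 ≈ 2.3929 half-lives elapse, leaving f ≈ 0.1904 of each dose.
Accumulation ratio R = 1/(1 − f) ≈ 1/0.8096 ≈ 1.2352.
Each bolus raises the concentration by D/Vd = 2267/100 ≈ 22.670 μg/mL.
Cmax,ss = C₀/(1 − f) ≈ 22.670/0.8096 ≈ 28.001 μg/mL.
Steady-state trough Cmin,ss = Cmax,ss·f ≈ 28.001 × 0.1904 ≈ 5.331 μg/mL.
Trough 5.3 μg/mL vs MEC 4 μg/mL: adequate.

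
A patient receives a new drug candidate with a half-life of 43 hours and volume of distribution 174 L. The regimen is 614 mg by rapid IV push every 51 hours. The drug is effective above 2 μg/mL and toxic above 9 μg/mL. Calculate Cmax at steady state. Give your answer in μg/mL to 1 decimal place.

Over one 51-h interval, 51/43 ≈ 1.186 half-lives elapse, leaving f ≈ 0.4395 of each dose.
At steady state, accumulation factor R = 1/(1 − e^(−kτ)) ≈ 1.7841.
Single-dose peak C₀ = D/Vd = 614/174 ≈ 3.529 μg/mL.
Steady-state peak Cmax,ss = C₀·R ≈ 3.529 × 1.7841 ≈ 6.296 μg/mL.
Peak 6.3 μg/mL vs MTC 9 μg/mL: below toxic threshold.

6.3 μg/mL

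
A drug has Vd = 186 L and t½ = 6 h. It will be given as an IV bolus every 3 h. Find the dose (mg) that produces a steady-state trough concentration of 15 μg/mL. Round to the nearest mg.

1156 mg

τ/t½ = 3/6 ≈ 0.5, so f = (1/2)^(3/6) ≈ 0.707107.
Cmin,ss = (D/Vd)·f/(1−f), so D = Cmin,ss·Vd·(1−f)/f.
D = 15 × 186 × (1−f)/f ≈ 15 × 186 × 0.41421 ≈ 1155.65 mg.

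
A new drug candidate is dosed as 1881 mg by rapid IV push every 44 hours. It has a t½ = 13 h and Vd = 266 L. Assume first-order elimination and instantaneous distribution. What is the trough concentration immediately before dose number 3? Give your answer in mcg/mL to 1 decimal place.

0.7 mcg/mL

f = (1/2)^(τ/t½) = (1/2)^(44/13) ≈ 0.0957.
C₀ = D/Vd = 1881/266 ≈ 7.071 mcg/mL.
Before the 3rd dose, 2 doses have been given. Superposition: Cmin = C₀·(f + f²).
≈ 7.071 × (0.0957 + 0.0092) ≈ 7.071 × 0.1049 ≈ 0.742 mcg/mL.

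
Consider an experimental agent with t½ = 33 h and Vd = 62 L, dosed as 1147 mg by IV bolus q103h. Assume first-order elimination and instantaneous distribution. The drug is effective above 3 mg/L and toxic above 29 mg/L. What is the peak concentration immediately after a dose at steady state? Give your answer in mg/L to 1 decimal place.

Over one 103-h interval, 103/33 ≈ 3.1212 half-lives elapse, leaving f ≈ 0.1149 of each dose.
Accumulation ratio R = 1/(1 − f) ≈ 1/0.8851 ≈ 1.1298.
Single-dose peak C₀ = D/Vd = 1147/62 ≈ 18.500 mg/L.
Cmax,ss = C₀/(1 − f) ≈ 18.500/0.8851 ≈ 20.902 mg/L.
Peak 20.9 mg/L vs MTC 29 mg/L: below toxic threshold.

20.9 mg/L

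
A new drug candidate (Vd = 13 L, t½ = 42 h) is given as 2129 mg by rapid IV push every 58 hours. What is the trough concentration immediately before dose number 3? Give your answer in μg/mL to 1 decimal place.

87.0 μg/mL

f = (1/2)^(τ/t½) = (1/2)^(58/42) ≈ 0.3840.
C₀ = D/Vd = 2129/13 ≈ 163.769 μg/mL.
Before the 3rd dose, 2 doses have been given. Superposition: Cmin = C₀·(f + f²).
≈ 163.769 × (0.3840 + 0.1475) ≈ 163.769 × 0.5315 ≈ 87.043 μg/mL.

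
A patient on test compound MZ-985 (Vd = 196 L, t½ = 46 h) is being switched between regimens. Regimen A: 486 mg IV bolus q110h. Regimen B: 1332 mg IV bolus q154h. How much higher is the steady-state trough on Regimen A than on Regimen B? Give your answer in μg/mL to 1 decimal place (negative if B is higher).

Regimen A: f = (1/2)^(110/46) ≈ 0.1906; Cmin,ss = (486/196)·f/(1−f) ≈ 0.584 μg/mL.
Regimen B: f = (1/2)^(154/46) ≈ 0.0982; Cmin,ss = (1332/196)·f/(1−f) ≈ 0.740 μg/mL.
Difference ≈ 0.584 − 0.740 ≈ -0.156 μg/mL.

-0.2 μg/mL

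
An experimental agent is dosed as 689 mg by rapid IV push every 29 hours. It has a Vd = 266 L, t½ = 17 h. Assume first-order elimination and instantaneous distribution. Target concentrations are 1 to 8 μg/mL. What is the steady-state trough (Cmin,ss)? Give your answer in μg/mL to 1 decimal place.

1.1 μg/mL

k = ln2/t½ = ln2/17 ≈ 0.040773 h⁻¹; fraction remaining f = e^(−kτ) = e^(−0.040773×29) ≈ 0.3065.
Accumulation ratio R = 1/(1 − f) ≈ 1/0.6935 ≈ 1.4420.
Each bolus raises the concentration by D/Vd = 689/266 ≈ 2.590 μg/mL.
Steady-state peak Cmax,ss = C₀·R ≈ 2.590 × 1.4420 ≈ 3.735 μg/mL.
One interval later, Cmin,ss = Cmax,ss·e^(−kτ) ≈ 3.735 × 0.3065 ≈ 1.145 μg/mL.
Trough 1.1 μg/mL vs MEC 1 μg/mL: adequate.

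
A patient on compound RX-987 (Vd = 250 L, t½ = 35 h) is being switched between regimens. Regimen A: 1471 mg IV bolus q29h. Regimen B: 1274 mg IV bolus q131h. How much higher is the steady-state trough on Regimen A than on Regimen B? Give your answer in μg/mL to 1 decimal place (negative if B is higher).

7.2 μg/mL

Regimen A: f = (1/2)^(29/35) ≈ 0.5631; Cmin,ss = (1471/250)·f/(1−f) ≈ 7.584 μg/mL.
Regimen B: f = (1/2)^(131/35) ≈ 0.0747; Cmin,ss = (1274/250)·f/(1−f) ≈ 0.411 μg/mL.
Difference ≈ 7.584 − 0.411 ≈ 7.173 μg/mL.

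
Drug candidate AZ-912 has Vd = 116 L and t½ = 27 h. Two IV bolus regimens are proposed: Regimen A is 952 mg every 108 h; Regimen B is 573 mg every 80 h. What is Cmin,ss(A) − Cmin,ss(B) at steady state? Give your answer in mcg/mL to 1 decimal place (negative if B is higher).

-0.2 mcg/mL

Regimen A: f = (1/2)^(108/27) ≈ 0.0625; Cmin,ss = (952/116)·f/(1−f) ≈ 0.547 mcg/mL.
Regimen B: f = (1/2)^(80/27) ≈ 0.1283; Cmin,ss = (573/116)·f/(1−f) ≈ 0.727 mcg/mL.
Difference ≈ 0.547 − 0.727 ≈ -0.180 mcg/mL.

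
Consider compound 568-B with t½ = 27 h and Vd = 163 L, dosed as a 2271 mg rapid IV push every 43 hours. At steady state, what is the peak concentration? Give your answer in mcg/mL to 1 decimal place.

20.8 mcg/mL

τ/t½ = 43/27 ≈ 1.5926, so fraction remaining f = (1/2)^(43/27) ≈ 0.3316.
At steady state, accumulation factor R = 1/(1 − e^(−kτ)) ≈ 1.4961.
Each bolus raises the concentration by D/Vd = 2271/163 ≈ 13.933 mcg/mL.
Steady-state peak Cmax,ss = C₀·R ≈ 13.933 × 1.4961 ≈ 20.845 mcg/mL.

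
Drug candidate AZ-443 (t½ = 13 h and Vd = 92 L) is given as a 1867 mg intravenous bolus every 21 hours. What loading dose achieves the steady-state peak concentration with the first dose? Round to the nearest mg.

2772 mg

f = (1/2)^(21/13) ≈ 0.326378; accumulation ratio R = 1/(1−f) ≈ 1.48451.
Loading dose to hit Cmax,ss on first dose: D_load = D_maint·R ≈ 1867 × 1.48451 ≈ 2771.58 mg.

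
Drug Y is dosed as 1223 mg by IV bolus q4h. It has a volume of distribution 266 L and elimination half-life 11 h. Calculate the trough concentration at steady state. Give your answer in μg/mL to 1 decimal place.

Over one 4-h interval, 4/11 ≈ 0.36364 half-lives elapse, leaving f ≈ 0.7772 of each dose.
At steady state, accumulation factor R = 1/(1 − e^(−kτ)) ≈ 4.4883.
Single-dose peak C₀ = D/Vd = 1223/266 ≈ 4.598 μg/mL.
Cmax,ss = C₀/(1 − f) ≈ 4.598/0.2228 ≈ 20.637 μg/mL.
One interval later, Cmin,ss = Cmax,ss·e^(−kτ) ≈ 20.637 × 0.7772 ≈ 16.039 μg/mL.

16.0 μg/mL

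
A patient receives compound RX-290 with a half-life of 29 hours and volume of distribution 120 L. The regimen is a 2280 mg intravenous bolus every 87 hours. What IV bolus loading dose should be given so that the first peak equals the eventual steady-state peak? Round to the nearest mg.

f = (1/2)^(87/29) ≈ 0.125000; accumulation ratio R = 1/(1−f) ≈ 1.14286.
Loading dose to hit Cmax,ss on first dose: D_load = D_maint·R ≈ 2280 × 1.14286 ≈ 2605.72 mg.

2606 mg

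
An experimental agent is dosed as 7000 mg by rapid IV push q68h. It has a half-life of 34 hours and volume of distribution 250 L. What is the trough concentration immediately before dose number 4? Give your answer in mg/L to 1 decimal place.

f = (1/2)^(τ/t½) = (1/2)^(68/34) ≈ 0.2500.
C₀ = D/Vd = 7000/250 ≈ 28.000 mg/L.
Before the 4th dose, 3 doses have been given. Superposition: Cmin = C₀·(f + f² + … + f^3).
≈ 28.000 × (0.2500 + 0.0625 + 0.0156) ≈ 28.000 × 0.3281 ≈ 9.187 mg/L.

9.2 mg/L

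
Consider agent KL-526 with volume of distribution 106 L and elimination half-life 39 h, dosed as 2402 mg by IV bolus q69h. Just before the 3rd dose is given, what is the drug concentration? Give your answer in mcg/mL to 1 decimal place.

8.6 mcg/mL

f = (1/2)^(τ/t½) = (1/2)^(69/39) ≈ 0.2934.
C₀ = D/Vd = 2402/106 ≈ 22.660 mcg/mL.
Before the 3rd dose, 2 doses have been given. Superposition: Cmin = C₀·(f + f²).
≈ 22.660 × (0.2934 + 0.0861) ≈ 22.660 × 0.3795 ≈ 8.599 mcg/mL.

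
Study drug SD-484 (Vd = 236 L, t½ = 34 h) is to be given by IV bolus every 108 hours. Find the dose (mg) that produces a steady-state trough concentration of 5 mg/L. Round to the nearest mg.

9488 mg

τ/t½ = 108/34 ≈ 3.1765, so f = (1/2)^(108/34) ≈ 0.110608.
Cmin,ss = (D/Vd)·f/(1−f), so D = Cmin,ss·Vd·(1−f)/f.
D = 5 × 236 × (1−f)/f ≈ 5 × 236 × 8.04094 ≈ 9488.31 mg.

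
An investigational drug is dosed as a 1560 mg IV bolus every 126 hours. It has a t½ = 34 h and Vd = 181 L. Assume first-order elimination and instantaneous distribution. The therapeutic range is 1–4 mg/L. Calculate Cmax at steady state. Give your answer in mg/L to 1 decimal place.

k = ln2/t½ = ln2/34 ≈ 0.020387 h⁻¹; fraction remaining f = e^(−kτ) = e^(−0.020387×126) ≈ 0.0766.
Accumulation ratio R = 1/(1 − f) ≈ 1/0.9234 ≈ 1.0830.
Each bolus raises the concentration by D/Vd = 1560/181 ≈ 8.619 mg/L.
Steady-state peak Cmax,ss = C₀·R ≈ 8.619 × 1.0830 ≈ 9.334 mg/L.
Peak 9.3 mg/L vs MTC 4 mg/L: exceeds toxic threshold.

9.3 mg/L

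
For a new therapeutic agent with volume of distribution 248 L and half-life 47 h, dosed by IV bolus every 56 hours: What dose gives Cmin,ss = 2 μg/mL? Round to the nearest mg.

τ/t½ = 56/47 ≈ 1.1915, so f = (1/2)^(56/47) ≈ 0.437851.
Cmin,ss = (D/Vd)·f/(1−f), so D = Cmin,ss·Vd·(1−f)/f.
D = 2 × 248 × (1−f)/f ≈ 2 × 248 × 1.28388 ≈ 636.80 mg.

637 mg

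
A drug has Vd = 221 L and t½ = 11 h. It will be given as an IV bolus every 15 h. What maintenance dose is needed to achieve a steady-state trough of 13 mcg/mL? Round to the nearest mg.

τ/t½ = 15/11 ≈ 1.3636, so f = (1/2)^(15/11) ≈ 0.388602.
Cmin,ss = (D/Vd)·f/(1−f), so D = Cmin,ss·Vd·(1−f)/f.
D = 13 × 221 × (1−f)/f ≈ 13 × 221 × 1.57333 ≈ 4520.18 mg.

4520 mg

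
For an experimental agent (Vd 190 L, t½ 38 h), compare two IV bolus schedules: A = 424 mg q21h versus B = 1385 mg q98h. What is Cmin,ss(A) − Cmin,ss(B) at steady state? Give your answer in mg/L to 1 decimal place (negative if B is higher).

Regimen A: f = (1/2)^(21/38) ≈ 0.6818; Cmin,ss = (424/190)·f/(1−f) ≈ 4.782 mg/L.
Regimen B: f = (1/2)^(98/38) ≈ 0.1674; Cmin,ss = (1385/190)·f/(1−f) ≈ 1.466 mg/L.
Difference ≈ 4.782 − 1.466 ≈ 3.316 mg/L.

3.3 mg/L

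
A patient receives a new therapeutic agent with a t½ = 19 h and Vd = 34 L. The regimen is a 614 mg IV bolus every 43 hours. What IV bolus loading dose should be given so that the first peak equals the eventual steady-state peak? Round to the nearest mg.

776 mg

f = (1/2)^(43/19) ≈ 0.208316; accumulation ratio R = 1/(1−f) ≈ 1.26313.
Loading dose to hit Cmax,ss on first dose: D_load = D_maint·R ≈ 614 × 1.26313 ≈ 775.56 mg.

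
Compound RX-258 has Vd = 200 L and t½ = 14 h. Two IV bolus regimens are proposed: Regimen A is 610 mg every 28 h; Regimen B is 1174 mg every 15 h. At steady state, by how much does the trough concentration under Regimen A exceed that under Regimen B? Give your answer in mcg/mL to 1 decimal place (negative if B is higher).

-4.3 mcg/mL

Regimen A: f = (1/2)^(28/14) ≈ 0.2500; Cmin,ss = (610/200)·f/(1−f) ≈ 1.017 mcg/mL.
Regimen B: f = (1/2)^(15/14) ≈ 0.4758; Cmin,ss = (1174/200)·f/(1−f) ≈ 5.328 mcg/mL.
Difference ≈ 1.017 − 5.328 ≈ -4.311 mcg/mL.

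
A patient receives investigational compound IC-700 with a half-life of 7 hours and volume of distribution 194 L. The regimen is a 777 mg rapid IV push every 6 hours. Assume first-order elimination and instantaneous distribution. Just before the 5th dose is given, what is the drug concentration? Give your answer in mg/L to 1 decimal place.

4.5 mg/L

f = (1/2)^(τ/t½) = (1/2)^(6/7) ≈ 0.5520.
C₀ = D/Vd = 777/194 ≈ 4.005 mg/L.
Before the 5th dose, 4 doses have been given. Superposition: Cmin = C₀·(f + f² + … + f^4).
≈ 4.005 × (0.5520 + 0.3047 + 0.1682 + 0.0928) ≈ 4.005 × 1.1177 ≈ 4.476 mg/L.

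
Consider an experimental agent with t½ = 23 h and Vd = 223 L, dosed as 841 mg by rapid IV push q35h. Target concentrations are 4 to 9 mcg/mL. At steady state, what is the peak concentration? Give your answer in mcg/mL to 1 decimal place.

Over one 35-h interval, 35/23 ≈ 1.5217 half-lives elapse, leaving f ≈ 0.3483 of each dose.
Accumulation ratio R = 1/(1 − f) ≈ 1/0.6517 ≈ 1.5344.
Each bolus raises the concentration by D/Vd = 841/223 ≈ 3.771 mcg/mL.
Cmax,ss = C₀/(1 − f) ≈ 3.771/0.6517 ≈ 5.786 mcg/mL.
Peak 5.8 mcg/mL vs MTC 9 mcg/mL: below toxic threshold.

5.8 mcg/mL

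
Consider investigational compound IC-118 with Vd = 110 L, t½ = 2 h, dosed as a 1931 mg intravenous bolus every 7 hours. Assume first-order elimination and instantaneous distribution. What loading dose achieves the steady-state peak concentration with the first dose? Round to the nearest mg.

2118 mg

f = (1/2)^(7/2) ≈ 0.088388; accumulation ratio R = 1/(1−f) ≈ 1.09696.
Loading dose to hit Cmax,ss on first dose: D_load = D_maint·R ≈ 1931 × 1.09696 ≈ 2118.23 mg.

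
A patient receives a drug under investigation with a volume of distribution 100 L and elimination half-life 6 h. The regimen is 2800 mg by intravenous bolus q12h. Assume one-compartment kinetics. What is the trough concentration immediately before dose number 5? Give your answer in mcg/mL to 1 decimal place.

f = (1/2)^(τ/t½) = (1/2)^(12/6) ≈ 0.2500.
C₀ = D/Vd = 2800/100 ≈ 28.000 mcg/mL.
Before the 5th dose, 4 doses have been given. Superposition: Cmin = C₀·(f + f² + … + f^4).
≈ 28.000 × (0.2500 + 0.0625 + 0.0156 + 0.0039) ≈ 28.000 × 0.3320 ≈ 9.296 mcg/mL.

9.3 mcg/mL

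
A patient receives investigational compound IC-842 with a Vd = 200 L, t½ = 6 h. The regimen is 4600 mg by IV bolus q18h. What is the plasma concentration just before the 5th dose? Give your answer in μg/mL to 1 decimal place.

3.3 μg/mL

f = (1/2)^(τ/t½) = (1/2)^(18/6) ≈ 0.1250.
C₀ = D/Vd = 4600/200 ≈ 23.000 μg/mL.
Before the 5th dose, 4 doses have been given. Superposition: Cmin = C₀·(f + f² + … + f^4).
≈ 23.000 × (0.1250 + 0.0156 + 0.0020 + 0.0002) ≈ 23.000 × 0.1428 ≈ 3.284 μg/mL.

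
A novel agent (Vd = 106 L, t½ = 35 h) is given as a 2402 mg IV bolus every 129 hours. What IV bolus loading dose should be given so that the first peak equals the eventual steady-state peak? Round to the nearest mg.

2604 mg

f = (1/2)^(129/35) ≈ 0.077712; accumulation ratio R = 1/(1−f) ≈ 1.08426.
Loading dose to hit Cmax,ss on first dose: D_load = D_maint·R ≈ 2402 × 1.08426 ≈ 2604.39 mg.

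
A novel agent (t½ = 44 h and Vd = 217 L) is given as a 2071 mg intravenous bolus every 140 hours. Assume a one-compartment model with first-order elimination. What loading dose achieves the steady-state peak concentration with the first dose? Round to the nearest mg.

2327 mg

f = (1/2)^(140/44) ≈ 0.110199; accumulation ratio R = 1/(1−f) ≈ 1.12385.
Loading dose to hit Cmax,ss on first dose: D_load = D_maint·R ≈ 2071 × 1.12385 ≈ 2327.49 mg.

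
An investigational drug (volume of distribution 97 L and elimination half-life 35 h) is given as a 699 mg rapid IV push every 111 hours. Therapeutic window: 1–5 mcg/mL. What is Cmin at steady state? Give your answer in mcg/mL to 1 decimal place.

Over one 111-h interval, 111/35 ≈ 3.1714 half-lives elapse, leaving f ≈ 0.1110 of each dose.
Accumulation ratio R = 1/(1 − f) ≈ 1/0.8890 ≈ 1.1249.
Each bolus raises the concentration by D/Vd = 699/97 ≈ 7.206 mcg/mL.
Cmax,ss = C₀/(1 − f) ≈ 7.206/0.8890 ≈ 8.106 mcg/mL.
One interval later, Cmin,ss = Cmax,ss·e^(−kτ) ≈ 8.106 × 0.1110 ≈ 0.900 mcg/mL.
Trough 0.9 mcg/mL vs MEC 1 mcg/mL: subtherapeutic.

0.9 mcg/mL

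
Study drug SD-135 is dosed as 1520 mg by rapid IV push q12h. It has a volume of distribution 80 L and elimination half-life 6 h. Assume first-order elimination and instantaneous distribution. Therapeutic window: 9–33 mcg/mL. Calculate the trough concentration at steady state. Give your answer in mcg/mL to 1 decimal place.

The dosing interval is 2 half-lives, so f = 2^(−2) = 0.25.
At steady state, R = 1/(1 − 0.25) = 4/3.
Single-dose peak C₀ = D/Vd = 1520/80 = 19 mcg/mL.
Steady-state peak Cmax,ss = C₀·R = 19 × 4/3 ≈ 25.333 mcg/mL.
Steady-state trough Cmin,ss = Cmax,ss·f ≈ 25.333 × 0.25 ≈ 6.333 mcg/mL.
Trough 6.3 mcg/mL vs MEC 9 mcg/mL: subtherapeutic.

6.3 mcg/mL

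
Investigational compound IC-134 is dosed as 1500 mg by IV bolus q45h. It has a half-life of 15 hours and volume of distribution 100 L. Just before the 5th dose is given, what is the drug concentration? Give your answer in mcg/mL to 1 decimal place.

f = (1/2)^(τ/t½) = (1/2)^(45/15) ≈ 0.1250.
C₀ = D/Vd = 1500/100 ≈ 15.000 mcg/mL.
Before the 5th dose, 4 doses have been given. Superposition: Cmin = C₀·(f + f² + … + f^4).
≈ 15.000 × (0.1250 + 0.0156 + 0.0020 + 0.0002) ≈ 15.000 × 0.1428 ≈ 2.142 mcg/mL.

2.1 mcg/mL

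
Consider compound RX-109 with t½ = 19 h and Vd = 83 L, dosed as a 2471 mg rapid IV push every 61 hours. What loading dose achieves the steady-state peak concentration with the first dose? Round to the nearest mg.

2770 mg

f = (1/2)^(61/19) ≈ 0.108028; accumulation ratio R = 1/(1−f) ≈ 1.12111.
Loading dose to hit Cmax,ss on first dose: D_load = D_maint·R ≈ 2471 × 1.12111 ≈ 2770.26 mg.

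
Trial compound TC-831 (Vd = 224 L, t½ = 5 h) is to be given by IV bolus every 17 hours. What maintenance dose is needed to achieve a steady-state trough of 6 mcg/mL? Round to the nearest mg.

12843 mg

τ/t½ = 17/5 ≈ 3.4, so f = (1/2)^(17/5) ≈ 0.094732.
Cmin,ss = (D/Vd)·f/(1−f), so D = Cmin,ss·Vd·(1−f)/f.
D = 6 × 224 × (1−f)/f ≈ 6 × 224 × 9.55610 ≈ 12843.40 mg.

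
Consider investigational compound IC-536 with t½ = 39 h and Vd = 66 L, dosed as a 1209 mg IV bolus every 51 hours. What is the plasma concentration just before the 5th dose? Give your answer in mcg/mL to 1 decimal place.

f = (1/2)^(τ/t½) = (1/2)^(51/39) ≈ 0.4040.
C₀ = D/Vd = 1209/66 ≈ 18.318 mcg/mL.
Before the 5th dose, 4 doses have been given. Superposition: Cmin = C₀·(f + f² + … + f^4).
≈ 18.318 × (0.4040 + 0.1632 + 0.0659 + 0.0266) ≈ 18.318 × 0.6597 ≈ 12.084 mcg/mL.

12.1 mcg/mL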